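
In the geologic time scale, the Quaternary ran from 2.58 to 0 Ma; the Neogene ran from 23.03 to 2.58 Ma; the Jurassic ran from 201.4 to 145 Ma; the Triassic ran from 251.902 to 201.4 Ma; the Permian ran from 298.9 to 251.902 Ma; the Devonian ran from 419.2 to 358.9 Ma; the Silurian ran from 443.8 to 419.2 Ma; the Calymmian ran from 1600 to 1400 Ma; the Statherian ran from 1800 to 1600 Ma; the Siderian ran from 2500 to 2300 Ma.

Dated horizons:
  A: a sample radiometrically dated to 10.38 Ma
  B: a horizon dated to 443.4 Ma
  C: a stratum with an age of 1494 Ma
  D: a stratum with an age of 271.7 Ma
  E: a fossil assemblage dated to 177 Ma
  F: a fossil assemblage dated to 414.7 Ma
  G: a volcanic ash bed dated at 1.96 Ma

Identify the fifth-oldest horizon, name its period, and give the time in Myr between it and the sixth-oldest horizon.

E, in the Jurassic; 166.62 million years to A

Sorted oldest-first by Ma: C (1494), B (443.4), F (414.7), D (271.7), E (177), A (10.38), G (1.96).
The fifth oldest is E at 177 Ma, which lies in 201.4–145 Ma: the Jurassic.
The sixth oldest is A at 10.38 Ma; separation = |177 − 10.38| = 166.62 Myr.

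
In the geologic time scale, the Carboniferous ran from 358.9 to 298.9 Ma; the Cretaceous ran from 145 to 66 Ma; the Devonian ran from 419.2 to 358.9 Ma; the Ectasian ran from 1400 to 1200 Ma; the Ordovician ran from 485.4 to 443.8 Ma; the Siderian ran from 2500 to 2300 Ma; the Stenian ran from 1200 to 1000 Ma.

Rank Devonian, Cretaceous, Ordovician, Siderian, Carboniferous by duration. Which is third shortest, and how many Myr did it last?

Durations: Devonian 60.3; Cretaceous 79; Ordovician 41.6; Siderian 200; Carboniferous 60 Myr.
Sorted shortest-first: Ordovician (41.6), Carboniferous (60), Devonian (60.3), Cretaceous (79), Siderian (200).
The third shortest is Devonian at 60.3 Myr.

Devonian, 60.3 million years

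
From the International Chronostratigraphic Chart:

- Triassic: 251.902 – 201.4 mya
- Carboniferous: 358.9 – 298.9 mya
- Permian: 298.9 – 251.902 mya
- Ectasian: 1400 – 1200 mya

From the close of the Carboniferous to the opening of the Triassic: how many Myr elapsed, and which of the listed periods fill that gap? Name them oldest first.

End of Carboniferous = 298.9 Ma; start of Triassic = 251.902 Ma.
Gap = 298.9 − 251.902 = 46.998 Myr.
Periods wholly inside 298.9–251.902 Ma: Permian (298.9–251.902).

46.998 million years; Permian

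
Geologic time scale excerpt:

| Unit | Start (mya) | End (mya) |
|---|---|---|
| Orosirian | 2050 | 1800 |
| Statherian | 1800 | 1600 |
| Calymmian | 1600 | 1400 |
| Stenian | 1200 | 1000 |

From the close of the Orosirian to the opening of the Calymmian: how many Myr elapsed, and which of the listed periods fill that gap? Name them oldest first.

200 million years; Statherian

End of Orosirian = 1800 Ma; start of Calymmian = 1600 Ma.
Gap = 1800 − 1600 = 200 Myr.
Periods wholly inside 1800–1600 Ma: Statherian (1800–1600).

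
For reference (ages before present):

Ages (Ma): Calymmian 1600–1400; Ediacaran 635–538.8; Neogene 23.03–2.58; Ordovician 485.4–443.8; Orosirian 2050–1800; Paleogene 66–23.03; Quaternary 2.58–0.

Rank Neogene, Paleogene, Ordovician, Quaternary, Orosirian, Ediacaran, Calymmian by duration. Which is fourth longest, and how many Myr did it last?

Paleogene, 42.97 million years

Durations: Neogene 20.45; Paleogene 42.97; Ordovician 41.6; Quaternary 2.58; Orosirian 250; Ediacaran 96.2; Calymmian 200 Myr.
Sorted longest-first: Orosirian (250), Calymmian (200), Ediacaran (96.2), Paleogene (42.97), Ordovician (41.6), Neogene (20.45), Quaternary (2.58).
The fourth longest is Paleogene at 42.97 Myr.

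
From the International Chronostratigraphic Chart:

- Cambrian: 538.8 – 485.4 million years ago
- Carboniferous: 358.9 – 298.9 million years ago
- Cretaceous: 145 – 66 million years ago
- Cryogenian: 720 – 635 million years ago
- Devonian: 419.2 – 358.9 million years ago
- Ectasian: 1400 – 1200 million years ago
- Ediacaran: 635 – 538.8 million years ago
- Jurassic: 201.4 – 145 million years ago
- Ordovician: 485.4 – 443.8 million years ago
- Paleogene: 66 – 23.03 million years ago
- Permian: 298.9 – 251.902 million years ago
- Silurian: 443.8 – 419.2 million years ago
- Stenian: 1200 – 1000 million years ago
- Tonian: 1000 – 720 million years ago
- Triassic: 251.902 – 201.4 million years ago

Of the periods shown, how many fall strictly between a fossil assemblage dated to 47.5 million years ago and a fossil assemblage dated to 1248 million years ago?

13

1248 Ma sits inside the Ectasian (1400–1200) and 47.5 Ma inside the Paleogene (66–23.03); neither of those is wholly between the two dates.
The listed periods lying completely between them are Stenian, Tonian, Cryogenian, Ediacaran, Cambrian, Ordovician, Silurian, Devonian, Carboniferous, Permian, Triassic, Jurassic, Cretaceous — 13 in all.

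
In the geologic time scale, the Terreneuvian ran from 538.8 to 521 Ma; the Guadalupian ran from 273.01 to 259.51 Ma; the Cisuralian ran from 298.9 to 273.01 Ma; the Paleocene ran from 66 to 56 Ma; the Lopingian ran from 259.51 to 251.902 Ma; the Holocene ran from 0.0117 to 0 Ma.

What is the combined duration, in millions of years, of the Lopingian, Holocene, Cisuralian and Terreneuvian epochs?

51.3097 million years

Duration is start − end for each: (259.51 − 251.902) + (0.0117 − 0) + (298.9 − 273.01) + (538.8 − 521).
That is 7.608 + 0.0117 + 25.89 + 17.8, which totals 51.3097 million years.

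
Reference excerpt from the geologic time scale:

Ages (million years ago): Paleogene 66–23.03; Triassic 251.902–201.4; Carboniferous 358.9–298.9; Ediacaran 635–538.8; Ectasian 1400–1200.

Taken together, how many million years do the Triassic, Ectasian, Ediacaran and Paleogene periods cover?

Duration is start − end for each: (251.902 − 201.4) + (1400 − 1200) + (635 − 538.8) + (66 − 23.03).
That is 50.502 + 200 + 96.2 + 42.97, which totals 389.672 million years.

389.672 million years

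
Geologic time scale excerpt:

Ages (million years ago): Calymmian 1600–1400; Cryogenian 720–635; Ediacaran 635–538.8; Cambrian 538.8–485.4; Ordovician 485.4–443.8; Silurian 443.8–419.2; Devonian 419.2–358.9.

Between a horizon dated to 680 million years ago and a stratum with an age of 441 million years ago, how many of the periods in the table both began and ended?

3

The older date is 680 Ma and the younger is 441 Ma.
Periods with start < 680 and end > 441 Ma: Ediacaran (635–538.8), Cambrian (538.8–485.4), Ordovician (485.4–443.8).
That is 3 complete periods.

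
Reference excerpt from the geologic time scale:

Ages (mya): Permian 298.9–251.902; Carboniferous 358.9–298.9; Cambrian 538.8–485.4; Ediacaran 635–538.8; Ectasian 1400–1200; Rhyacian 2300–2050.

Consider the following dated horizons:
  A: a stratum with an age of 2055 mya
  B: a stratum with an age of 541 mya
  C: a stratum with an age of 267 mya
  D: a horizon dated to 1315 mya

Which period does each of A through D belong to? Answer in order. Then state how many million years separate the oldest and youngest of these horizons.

A — Rhyacian; B — Ediacaran; C — Permian; D — Ectasian; span 1788 million years

A: 2055 Ma lies in 2300–2050 Ma, so Rhyacian.
B: 541 Ma lies in 635–538.8 Ma, so Ediacaran.
C: 267 Ma lies in 298.9–251.902 Ma, so Permian.
D: 1315 Ma lies in 1400–1200 Ma, so Ectasian.
Oldest = 2055 Ma, youngest = 267 Ma → span 1788 Myr.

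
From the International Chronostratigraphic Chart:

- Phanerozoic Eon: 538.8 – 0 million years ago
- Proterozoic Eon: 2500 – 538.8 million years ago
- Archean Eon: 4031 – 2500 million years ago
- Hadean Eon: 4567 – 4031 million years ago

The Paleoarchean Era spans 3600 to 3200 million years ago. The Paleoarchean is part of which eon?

The Paleoarchean (3600–3200 Ma) lies entirely within 4031–2500 Ma, the Archean Eon.

Archean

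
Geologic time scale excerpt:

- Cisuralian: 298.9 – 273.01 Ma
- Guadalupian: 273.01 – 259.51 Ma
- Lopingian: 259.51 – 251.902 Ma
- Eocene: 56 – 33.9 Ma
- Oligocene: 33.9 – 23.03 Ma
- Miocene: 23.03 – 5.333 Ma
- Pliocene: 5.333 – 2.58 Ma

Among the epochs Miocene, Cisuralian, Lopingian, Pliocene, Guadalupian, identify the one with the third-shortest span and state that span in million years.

Guadalupian, 13.5 million years

Durations: Miocene 17.697; Cisuralian 25.89; Lopingian 7.608; Pliocene 2.753; Guadalupian 13.5 Myr.
Sorted shortest-first: Pliocene (2.753), Lopingian (7.608), Guadalupian (13.5), Miocene (17.697), Cisuralian (25.89).
The third shortest is Guadalupian at 13.5 Myr.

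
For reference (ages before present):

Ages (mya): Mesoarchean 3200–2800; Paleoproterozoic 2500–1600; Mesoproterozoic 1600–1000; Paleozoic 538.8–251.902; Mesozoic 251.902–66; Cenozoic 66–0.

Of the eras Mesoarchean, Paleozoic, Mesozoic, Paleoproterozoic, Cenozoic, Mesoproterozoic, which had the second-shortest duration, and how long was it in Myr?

Start − end for each: Mesoarchean 3200 − 2800 = 400; Paleozoic 538.8 − 251.902 = 286.898; Mesozoic 251.902 − 66 = 185.902; Paleoproterozoic 2500 − 1600 = 900; Cenozoic 66 − 0 = 66; Mesoproterozoic 1600 − 1000 = 600.
Ranking these from shortest: Cenozoic < Mesozoic < Paleozoic < Mesoarchean < Mesoproterozoic < Paleoproterozoic.
Position 2 in that ranking is Mesozoic, which lasted 185.902 Myr.

Mesozoic, 185.902 million years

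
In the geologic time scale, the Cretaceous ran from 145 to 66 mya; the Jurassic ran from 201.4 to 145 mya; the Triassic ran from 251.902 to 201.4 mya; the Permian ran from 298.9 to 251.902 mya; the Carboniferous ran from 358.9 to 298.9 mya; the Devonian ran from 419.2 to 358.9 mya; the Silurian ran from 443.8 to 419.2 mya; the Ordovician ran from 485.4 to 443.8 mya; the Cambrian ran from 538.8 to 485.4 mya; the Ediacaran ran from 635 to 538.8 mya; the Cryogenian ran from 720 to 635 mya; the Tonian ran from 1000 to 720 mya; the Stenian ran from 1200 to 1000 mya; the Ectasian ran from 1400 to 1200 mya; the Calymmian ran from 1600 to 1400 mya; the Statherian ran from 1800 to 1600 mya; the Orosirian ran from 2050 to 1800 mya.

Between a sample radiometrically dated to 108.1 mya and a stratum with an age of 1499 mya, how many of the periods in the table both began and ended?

13

The older date is 1499 Ma and the younger is 108.1 Ma.
Periods with start < 1499 and end > 108.1 Ma: Ectasian (1400–1200), Stenian (1200–1000), Tonian (1000–720), Cryogenian (720–635), Ediacaran (635–538.8), Cambrian (538.8–485.4), Ordovician (485.4–443.8), Silurian (443.8–419.2), Devonian (419.2–358.9), Carboniferous (358.9–298.9), Permian (298.9–251.902), Triassic (251.902–201.4), Jurassic (201.4–145).
That is 13 complete periods.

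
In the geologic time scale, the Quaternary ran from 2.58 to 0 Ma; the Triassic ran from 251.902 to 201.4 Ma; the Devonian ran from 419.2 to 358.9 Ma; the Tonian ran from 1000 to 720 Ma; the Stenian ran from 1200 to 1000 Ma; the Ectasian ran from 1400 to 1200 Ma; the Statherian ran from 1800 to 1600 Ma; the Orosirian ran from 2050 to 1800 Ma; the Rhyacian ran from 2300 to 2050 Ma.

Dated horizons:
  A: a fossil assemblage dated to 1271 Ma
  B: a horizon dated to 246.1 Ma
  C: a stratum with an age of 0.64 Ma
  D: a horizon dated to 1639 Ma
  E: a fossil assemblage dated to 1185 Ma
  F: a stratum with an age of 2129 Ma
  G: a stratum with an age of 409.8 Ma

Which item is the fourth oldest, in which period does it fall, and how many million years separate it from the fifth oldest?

E, in the Stenian; 775.2 million years to G

Larger Ma means older, so oldest first: F 2129 > D 1639 > A 1271 > E 1185 > G 409.8 > B 246.1 > C 0.64.
Counting 4 along gives E (1185 Ma); the excerpt puts that inside the Stenian, 1200–1000 Ma.
Next in line is G (409.8 Ma), and 1185 − 409.8 = 775.2 Myr.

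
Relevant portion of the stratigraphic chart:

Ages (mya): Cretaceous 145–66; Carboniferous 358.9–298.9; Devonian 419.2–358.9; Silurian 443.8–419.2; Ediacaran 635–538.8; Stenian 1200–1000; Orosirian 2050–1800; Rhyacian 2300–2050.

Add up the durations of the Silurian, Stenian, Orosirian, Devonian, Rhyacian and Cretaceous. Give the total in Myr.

Each duration: Silurian = 24.6; Stenian = 200; Orosirian = 250; Devonian = 60.3; Rhyacian = 250; Cretaceous = 79.
Sum: 24.6 + 200 + 250 + 60.3 + 250 + 79 = 863.9 Myr.

863.9 million years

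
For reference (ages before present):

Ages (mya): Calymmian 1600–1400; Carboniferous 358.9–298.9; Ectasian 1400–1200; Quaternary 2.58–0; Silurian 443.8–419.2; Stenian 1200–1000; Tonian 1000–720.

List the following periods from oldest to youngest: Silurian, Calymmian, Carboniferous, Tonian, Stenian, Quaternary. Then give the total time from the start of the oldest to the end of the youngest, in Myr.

Start ages (Ma): Calymmian 1600, Stenian 1200, Tonian 1000, Silurian 443.8, Carboniferous 358.9, Quaternary 2.58.
Ordered oldest to youngest: Calymmian, Stenian, Tonian, Silurian, Carboniferous, Quaternary.
Span = 1600 − 0 = 1600 Myr.

Calymmian → Stenian → Tonian → Silurian → Carboniferous → Quaternary; total span 1600 Myr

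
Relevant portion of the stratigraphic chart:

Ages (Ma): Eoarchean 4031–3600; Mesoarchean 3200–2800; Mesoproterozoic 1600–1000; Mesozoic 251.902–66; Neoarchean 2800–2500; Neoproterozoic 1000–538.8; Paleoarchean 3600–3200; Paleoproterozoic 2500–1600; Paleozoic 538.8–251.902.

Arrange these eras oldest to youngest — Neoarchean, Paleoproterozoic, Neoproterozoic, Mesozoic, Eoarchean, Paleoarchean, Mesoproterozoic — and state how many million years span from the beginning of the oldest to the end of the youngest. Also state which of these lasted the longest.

Eoarchean, Paleoarchean, Neoarchean, Paleoproterozoic, Mesoproterozoic, Neoproterozoic, Mesozoic; total span 3965 Myr; longest is Paleoproterozoic

Start ages (Ma): Eoarchean 4031, Paleoarchean 3600, Neoarchean 2800, Paleoproterozoic 2500, Mesoproterozoic 1600, Neoproterozoic 1000, Mesozoic 251.902.
Ordered oldest to youngest: Eoarchean, Paleoarchean, Neoarchean, Paleoproterozoic, Mesoproterozoic, Neoproterozoic, Mesozoic.
Span = 4031 − 66 = 3965 Myr.
Durations: Mesozoic 185.902, Paleoarchean 400, Neoarchean 300, Paleoproterozoic 900, Eoarchean 431, Mesoproterozoic 600, Neoproterozoic 461.2 → longest is Paleoproterozoic (900 Myr).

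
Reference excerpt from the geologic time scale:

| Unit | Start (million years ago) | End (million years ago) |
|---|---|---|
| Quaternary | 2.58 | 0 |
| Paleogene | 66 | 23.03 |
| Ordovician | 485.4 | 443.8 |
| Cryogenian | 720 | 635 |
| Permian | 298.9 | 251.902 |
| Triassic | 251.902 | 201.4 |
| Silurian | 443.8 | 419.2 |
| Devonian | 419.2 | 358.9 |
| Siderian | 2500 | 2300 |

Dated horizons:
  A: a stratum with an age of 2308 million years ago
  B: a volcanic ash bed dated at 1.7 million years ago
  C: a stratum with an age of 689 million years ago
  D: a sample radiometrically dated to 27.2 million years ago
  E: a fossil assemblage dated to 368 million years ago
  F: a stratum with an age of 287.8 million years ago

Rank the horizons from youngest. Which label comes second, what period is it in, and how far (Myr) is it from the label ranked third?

D, in the Paleogene; 260.6 million years to F

Smaller Ma means younger, so youngest first: B 1.7 < D 27.2 < F 287.8 < E 368 < C 689 < A 2308.
Counting 2 along gives D (27.2 Ma); the excerpt puts that inside the Paleogene, 66–23.03 Ma.
Next in line is F (287.8 Ma), and 287.8 − 27.2 = 260.6 Myr.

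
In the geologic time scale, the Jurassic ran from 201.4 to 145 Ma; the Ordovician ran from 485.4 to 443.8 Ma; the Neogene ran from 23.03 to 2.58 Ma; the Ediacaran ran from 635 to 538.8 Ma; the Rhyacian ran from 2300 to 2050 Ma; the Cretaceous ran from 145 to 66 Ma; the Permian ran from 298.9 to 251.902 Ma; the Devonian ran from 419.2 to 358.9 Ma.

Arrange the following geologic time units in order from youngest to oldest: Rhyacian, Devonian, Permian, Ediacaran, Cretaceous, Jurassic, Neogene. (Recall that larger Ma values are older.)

Read off each span (Ma): Rhyacian 2300–2050; Devonian 419.2–358.9; Permian 298.9–251.902; Ediacaran 635–538.8; Cretaceous 145–66; Jurassic 201.4–145; Neogene 23.03–2.58.
Larger Ma is older, so oldest→youngest is Rhyacian, Ediacaran, Devonian, Permian, Jurassic, Cretaceous, Neogene; reverse it for youngest→oldest.

Neogene, Cretaceous, Jurassic, Permian, Devonian, Ediacaran, Rhyacian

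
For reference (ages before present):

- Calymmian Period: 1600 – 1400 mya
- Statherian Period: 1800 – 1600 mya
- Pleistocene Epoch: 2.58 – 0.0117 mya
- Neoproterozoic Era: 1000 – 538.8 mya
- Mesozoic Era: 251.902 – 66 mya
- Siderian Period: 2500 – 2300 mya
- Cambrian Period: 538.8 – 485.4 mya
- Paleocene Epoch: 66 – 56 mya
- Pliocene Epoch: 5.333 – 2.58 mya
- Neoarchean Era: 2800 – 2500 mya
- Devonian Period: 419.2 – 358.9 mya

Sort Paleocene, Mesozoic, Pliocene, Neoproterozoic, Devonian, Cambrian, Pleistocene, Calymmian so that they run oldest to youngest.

Read off each span (Ma): Paleocene 66–56; Mesozoic 251.902–66; Pliocene 5.333–2.58; Neoproterozoic 1000–538.8; Devonian 419.2–358.9; Cambrian 538.8–485.4; Pleistocene 2.58–0.0117; Calymmian 1600–1400.
Larger Ma is older, so oldest→youngest is Calymmian, Neoproterozoic, Cambrian, Devonian, Mesozoic, Paleocene, Pliocene, Pleistocene.

Calymmian, Neoproterozoic, Cambrian, Devonian, Mesozoic, Paleocene, Pliocene, Pleistocene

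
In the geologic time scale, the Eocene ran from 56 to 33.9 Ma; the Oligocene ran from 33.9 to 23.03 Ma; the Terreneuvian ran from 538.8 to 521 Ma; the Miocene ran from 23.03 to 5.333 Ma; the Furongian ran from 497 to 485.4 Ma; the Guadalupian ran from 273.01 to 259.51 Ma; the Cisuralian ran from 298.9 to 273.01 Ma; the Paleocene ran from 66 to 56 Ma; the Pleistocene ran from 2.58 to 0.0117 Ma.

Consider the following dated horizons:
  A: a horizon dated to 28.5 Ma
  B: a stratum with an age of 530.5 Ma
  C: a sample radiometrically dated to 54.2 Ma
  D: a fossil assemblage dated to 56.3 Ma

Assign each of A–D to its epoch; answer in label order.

Match each age against the start–end ranges in the excerpt: A = 28.5 Ma → Oligocene (33.9–23.03); B = 530.5 Ma → Terreneuvian (538.8–521); C = 54.2 Ma → Eocene (56–33.9); D = 56.3 Ma → Paleocene (66–56).

A — Oligocene; B — Terreneuvian; C — Eocene; D — Paleocene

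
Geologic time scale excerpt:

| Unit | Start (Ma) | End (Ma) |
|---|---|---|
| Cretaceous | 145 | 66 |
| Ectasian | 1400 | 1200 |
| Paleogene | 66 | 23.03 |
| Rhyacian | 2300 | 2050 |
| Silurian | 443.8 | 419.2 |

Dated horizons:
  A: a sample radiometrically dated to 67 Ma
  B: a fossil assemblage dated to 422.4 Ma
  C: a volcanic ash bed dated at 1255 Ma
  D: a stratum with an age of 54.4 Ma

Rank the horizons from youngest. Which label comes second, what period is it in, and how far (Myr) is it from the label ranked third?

Sorted youngest-first by Ma: D (54.4), A (67), B (422.4), C (1255).
The second youngest is A at 67 Ma, which lies in 145–66 Ma: the Cretaceous.
The third youngest is B at 422.4 Ma; separation = |67 − 422.4| = 355.4 Myr.

A, in the Cretaceous; 355.4 million years to B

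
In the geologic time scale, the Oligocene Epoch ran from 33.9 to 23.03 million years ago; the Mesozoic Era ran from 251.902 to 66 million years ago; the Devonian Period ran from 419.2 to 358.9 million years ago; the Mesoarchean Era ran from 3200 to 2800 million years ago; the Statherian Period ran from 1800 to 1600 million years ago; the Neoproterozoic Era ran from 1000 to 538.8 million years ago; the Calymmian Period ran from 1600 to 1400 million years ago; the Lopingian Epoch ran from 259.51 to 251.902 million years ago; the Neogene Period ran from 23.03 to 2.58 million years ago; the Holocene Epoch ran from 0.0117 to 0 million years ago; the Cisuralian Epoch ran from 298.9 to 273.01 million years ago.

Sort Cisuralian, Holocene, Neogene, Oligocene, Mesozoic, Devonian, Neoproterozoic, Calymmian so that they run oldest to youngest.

Calymmian, then Neoproterozoic, then Devonian, then Cisuralian, then Mesozoic, then Oligocene, then Neogene, then Holocene

Read off each span (Ma): Cisuralian 298.9–273.01; Holocene 0.0117–0; Neogene 23.03–2.58; Oligocene 33.9–23.03; Mesozoic 251.902–66; Devonian 419.2–358.9; Neoproterozoic 1000–538.8; Calymmian 1600–1400.
Larger Ma is older, so oldest→youngest is Calymmian, Neoproterozoic, Devonian, Cisuralian, Mesozoic, Oligocene, Neogene, Holocene.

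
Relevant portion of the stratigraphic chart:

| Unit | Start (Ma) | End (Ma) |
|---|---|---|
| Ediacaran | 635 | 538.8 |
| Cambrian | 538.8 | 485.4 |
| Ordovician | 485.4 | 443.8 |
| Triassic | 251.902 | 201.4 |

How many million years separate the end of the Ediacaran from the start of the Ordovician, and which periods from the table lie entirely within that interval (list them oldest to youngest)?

End of Ediacaran = 538.8 Ma; start of Ordovician = 485.4 Ma.
Gap = 538.8 − 485.4 = 53.4 Myr.
Periods wholly inside 538.8–485.4 Ma: Cambrian (538.8–485.4).

53.4 million years; Cambrian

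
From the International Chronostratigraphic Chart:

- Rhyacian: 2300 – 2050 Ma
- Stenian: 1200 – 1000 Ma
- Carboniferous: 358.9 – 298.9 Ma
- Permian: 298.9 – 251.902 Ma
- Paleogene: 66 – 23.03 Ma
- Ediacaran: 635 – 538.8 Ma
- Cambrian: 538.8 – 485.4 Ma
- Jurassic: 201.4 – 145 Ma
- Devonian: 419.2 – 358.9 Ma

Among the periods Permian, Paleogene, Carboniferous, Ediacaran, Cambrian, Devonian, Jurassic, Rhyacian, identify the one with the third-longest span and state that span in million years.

Durations: Permian 46.998; Paleogene 42.97; Carboniferous 60; Ediacaran 96.2; Cambrian 53.4; Devonian 60.3; Jurassic 56.4; Rhyacian 250 Myr.
Sorted longest-first: Rhyacian (250), Ediacaran (96.2), Devonian (60.3), Carboniferous (60), Jurassic (56.4), Cambrian (53.4), Permian (46.998), Paleogene (42.97).
The third longest is Devonian at 60.3 Myr.

Devonian, 60.3 million years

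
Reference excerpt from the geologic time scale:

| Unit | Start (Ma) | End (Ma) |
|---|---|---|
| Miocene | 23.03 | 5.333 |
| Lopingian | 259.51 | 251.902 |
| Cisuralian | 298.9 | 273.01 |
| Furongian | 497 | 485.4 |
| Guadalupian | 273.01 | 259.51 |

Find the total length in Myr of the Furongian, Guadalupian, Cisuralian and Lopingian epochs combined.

Each duration: Furongian = 11.6; Guadalupian = 13.5; Cisuralian = 25.89; Lopingian = 7.608.
Sum: 11.6 + 13.5 + 25.89 + 7.608 = 58.598 Myr.

58.598 million years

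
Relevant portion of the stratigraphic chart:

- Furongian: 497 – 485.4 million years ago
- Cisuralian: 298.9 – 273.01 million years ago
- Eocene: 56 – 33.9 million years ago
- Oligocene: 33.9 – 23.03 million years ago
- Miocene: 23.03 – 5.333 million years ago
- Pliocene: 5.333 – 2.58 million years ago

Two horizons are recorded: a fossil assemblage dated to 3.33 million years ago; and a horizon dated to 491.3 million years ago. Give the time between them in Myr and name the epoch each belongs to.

487.97 million years apart; the first in the Pliocene, the second in the Furongian

Elapsed time: 491.3 − 3.33 = 487.97 Myr.
3.33 Ma lies within 5.333–2.58 Ma: Pliocene.
491.3 Ma lies within 497–485.4 Ma: Furongian.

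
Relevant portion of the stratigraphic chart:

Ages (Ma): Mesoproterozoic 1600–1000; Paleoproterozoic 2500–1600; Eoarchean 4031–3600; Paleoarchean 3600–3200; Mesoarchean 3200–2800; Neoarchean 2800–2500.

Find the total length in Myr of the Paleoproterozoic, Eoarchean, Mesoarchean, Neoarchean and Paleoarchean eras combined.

Duration is start − end for each: (2500 − 1600) + (4031 − 3600) + (3200 − 2800) + (2800 − 2500) + (3600 − 3200).
That is 900 + 431 + 400 + 300 + 400, which totals 2431 million years.

2431 million years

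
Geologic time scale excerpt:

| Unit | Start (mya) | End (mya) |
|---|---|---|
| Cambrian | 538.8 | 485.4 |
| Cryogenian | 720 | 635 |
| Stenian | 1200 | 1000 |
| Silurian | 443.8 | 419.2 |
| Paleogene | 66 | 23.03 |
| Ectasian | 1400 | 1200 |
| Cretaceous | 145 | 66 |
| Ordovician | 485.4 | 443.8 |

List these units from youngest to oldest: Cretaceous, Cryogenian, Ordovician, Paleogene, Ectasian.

Paleogene, then Cretaceous, then Ordovician, then Cryogenian, then Ectasian

Read off each span (Ma): Cretaceous 145–66; Cryogenian 720–635; Ordovician 485.4–443.8; Paleogene 66–23.03; Ectasian 1400–1200.
Larger Ma is older, so oldest→youngest is Ectasian, Cryogenian, Ordovician, Cretaceous, Paleogene; reverse it for youngest→oldest.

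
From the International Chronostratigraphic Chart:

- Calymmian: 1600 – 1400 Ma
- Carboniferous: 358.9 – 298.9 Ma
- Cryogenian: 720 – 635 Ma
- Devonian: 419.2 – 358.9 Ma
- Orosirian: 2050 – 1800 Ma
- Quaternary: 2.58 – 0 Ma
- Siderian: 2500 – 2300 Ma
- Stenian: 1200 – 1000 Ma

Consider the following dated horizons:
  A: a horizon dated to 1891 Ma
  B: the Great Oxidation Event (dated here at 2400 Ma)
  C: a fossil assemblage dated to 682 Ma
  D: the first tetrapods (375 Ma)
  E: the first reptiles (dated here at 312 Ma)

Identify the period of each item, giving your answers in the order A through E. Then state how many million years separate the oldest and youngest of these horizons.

A — Orosirian; B — Siderian; C — Cryogenian; D — Devonian; E — Carboniferous; span 2088 million years

Match each age against the start–end ranges in the excerpt: A = 1891 Ma → Orosirian (2050–1800); B = 2400 Ma → Siderian (2500–2300); C = 682 Ma → Cryogenian (720–635); D = 375 Ma → Devonian (419.2–358.9); E = 312 Ma → Carboniferous (358.9–298.9).
The largest age is 2400 Ma and the smallest is 312 Ma; their difference is 2088 Myr.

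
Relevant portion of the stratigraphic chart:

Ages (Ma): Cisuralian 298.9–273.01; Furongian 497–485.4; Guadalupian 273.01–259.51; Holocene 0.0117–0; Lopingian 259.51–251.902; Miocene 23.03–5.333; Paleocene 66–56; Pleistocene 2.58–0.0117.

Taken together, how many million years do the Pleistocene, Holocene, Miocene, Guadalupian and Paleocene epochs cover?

Duration is start − end for each: (2.58 − 0.0117) + (0.0117 − 0) + (23.03 − 5.333) + (273.01 − 259.51) + (66 − 56).
That is 2.5683 + 0.0117 + 17.697 + 13.5 + 10, which totals 43.777 million years.

43.777 million years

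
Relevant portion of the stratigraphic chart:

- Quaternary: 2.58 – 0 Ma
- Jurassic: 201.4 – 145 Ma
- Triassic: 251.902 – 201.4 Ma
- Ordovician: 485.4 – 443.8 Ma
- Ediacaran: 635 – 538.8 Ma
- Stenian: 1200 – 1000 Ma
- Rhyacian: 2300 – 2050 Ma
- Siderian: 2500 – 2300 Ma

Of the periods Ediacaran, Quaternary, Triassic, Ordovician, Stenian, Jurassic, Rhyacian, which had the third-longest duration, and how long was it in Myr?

Start − end for each: Ediacaran 635 − 538.8 = 96.2; Quaternary 2.58 − 0 = 2.58; Triassic 251.902 − 201.4 = 50.502; Ordovician 485.4 − 443.8 = 41.6; Stenian 1200 − 1000 = 200; Jurassic 201.4 − 145 = 56.4; Rhyacian 2300 − 2050 = 250.
Ranking these from longest: Rhyacian > Stenian > Ediacaran > Jurassic > Triassic > Ordovician > Quaternary.
Position 3 in that ranking is Ediacaran, which lasted 96.2 Myr.

Ediacaran, 96.2 million years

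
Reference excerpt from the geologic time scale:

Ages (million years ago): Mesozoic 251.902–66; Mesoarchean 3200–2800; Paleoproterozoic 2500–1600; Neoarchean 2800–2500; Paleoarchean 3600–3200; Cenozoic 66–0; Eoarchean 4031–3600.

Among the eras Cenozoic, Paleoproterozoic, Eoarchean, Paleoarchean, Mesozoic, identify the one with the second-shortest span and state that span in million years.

Start − end for each: Cenozoic 66 − 0 = 66; Paleoproterozoic 2500 − 1600 = 900; Eoarchean 4031 − 3600 = 431; Paleoarchean 3600 − 3200 = 400; Mesozoic 251.902 − 66 = 185.902.
Ranking these from shortest: Cenozoic < Mesozoic < Paleoarchean < Eoarchean < Paleoproterozoic.
Position 2 in that ranking is Mesozoic, which lasted 185.902 Myr.

Mesozoic, 185.902 million years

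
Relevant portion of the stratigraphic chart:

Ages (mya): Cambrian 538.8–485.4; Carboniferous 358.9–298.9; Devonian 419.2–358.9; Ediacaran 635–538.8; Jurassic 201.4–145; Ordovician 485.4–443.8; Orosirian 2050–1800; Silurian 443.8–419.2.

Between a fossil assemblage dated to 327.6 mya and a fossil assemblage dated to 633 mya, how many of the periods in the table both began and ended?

4

633 Ma sits inside the Ediacaran (635–538.8) and 327.6 Ma inside the Carboniferous (358.9–298.9); neither of those is wholly between the two dates.
The listed periods lying completely between them are Cambrian, Ordovician, Silurian, Devonian — 4 in all.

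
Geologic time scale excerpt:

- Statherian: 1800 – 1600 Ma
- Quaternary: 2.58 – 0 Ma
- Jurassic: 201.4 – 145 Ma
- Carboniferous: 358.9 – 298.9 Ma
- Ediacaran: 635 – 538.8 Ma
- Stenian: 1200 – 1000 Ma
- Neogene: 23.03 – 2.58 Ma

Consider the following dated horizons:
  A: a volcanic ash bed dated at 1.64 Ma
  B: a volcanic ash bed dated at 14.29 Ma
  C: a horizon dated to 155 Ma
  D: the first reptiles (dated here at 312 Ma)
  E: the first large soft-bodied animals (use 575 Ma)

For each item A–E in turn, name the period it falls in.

Match each age against the start–end ranges in the excerpt: A = 1.64 Ma → Quaternary (2.58–0); B = 14.29 Ma → Neogene (23.03–2.58); C = 155 Ma → Jurassic (201.4–145); D = 312 Ma → Carboniferous (358.9–298.9); E = 575 Ma → Ediacaran (635–538.8).

A — Quaternary; B — Neogene; C — Jurassic; D — Carboniferous; E — Ediacaran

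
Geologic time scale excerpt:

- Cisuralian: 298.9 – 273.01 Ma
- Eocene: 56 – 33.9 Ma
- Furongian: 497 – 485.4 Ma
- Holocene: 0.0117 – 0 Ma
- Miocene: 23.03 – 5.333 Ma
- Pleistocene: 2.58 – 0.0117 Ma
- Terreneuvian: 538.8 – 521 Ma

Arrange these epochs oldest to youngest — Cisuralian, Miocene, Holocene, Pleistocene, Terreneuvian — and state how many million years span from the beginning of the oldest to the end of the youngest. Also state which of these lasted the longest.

Start ages (Ma): Terreneuvian 538.8, Cisuralian 298.9, Miocene 23.03, Pleistocene 2.58, Holocene 0.0117.
Ordered oldest to youngest: Terreneuvian, Cisuralian, Miocene, Pleistocene, Holocene.
Span = 538.8 − 0 = 538.8 Myr.
Durations: Terreneuvian 17.8, Miocene 17.697, Pleistocene 2.5683, Holocene 0.0117, Cisuralian 25.89 → longest is Cisuralian (25.89 Myr).

Terreneuvian, Cisuralian, Miocene, Pleistocene, Holocene; total span 538.8 Myr; longest is Cisuralian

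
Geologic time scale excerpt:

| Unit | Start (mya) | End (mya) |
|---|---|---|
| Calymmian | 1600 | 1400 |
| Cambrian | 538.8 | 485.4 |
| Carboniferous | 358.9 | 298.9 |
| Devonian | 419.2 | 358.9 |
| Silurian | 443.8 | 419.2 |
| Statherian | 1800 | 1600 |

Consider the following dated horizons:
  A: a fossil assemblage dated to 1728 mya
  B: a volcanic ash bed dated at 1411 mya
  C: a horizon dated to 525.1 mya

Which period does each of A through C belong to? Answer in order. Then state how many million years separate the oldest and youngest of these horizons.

A — Statherian; B — Calymmian; C — Cambrian; span 1202.9 million years

A: 1728 Ma lies in 1800–1600 Ma, so Statherian.
B: 1411 Ma lies in 1600–1400 Ma, so Calymmian.
C: 525.1 Ma lies in 538.8–485.4 Ma, so Cambrian.
Oldest = 1728 Ma, youngest = 525.1 Ma → span 1202.9 Myr.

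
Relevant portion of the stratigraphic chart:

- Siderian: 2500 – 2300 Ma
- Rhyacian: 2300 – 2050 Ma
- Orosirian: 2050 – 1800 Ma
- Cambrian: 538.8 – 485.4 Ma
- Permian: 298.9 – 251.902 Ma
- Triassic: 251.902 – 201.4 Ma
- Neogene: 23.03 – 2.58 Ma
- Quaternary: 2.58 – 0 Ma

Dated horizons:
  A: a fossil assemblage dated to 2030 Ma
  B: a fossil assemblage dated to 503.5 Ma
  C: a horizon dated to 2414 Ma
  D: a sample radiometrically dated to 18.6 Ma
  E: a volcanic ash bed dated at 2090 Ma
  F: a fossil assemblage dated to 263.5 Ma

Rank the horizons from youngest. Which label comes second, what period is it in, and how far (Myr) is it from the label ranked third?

F, in the Permian; 240 million years to B

Sorted youngest-first by Ma: D (18.6), F (263.5), B (503.5), A (2030), E (2090), C (2414).
The second youngest is F at 263.5 Ma, which lies in 298.9–251.902 Ma: the Permian.
The third youngest is B at 503.5 Ma; separation = |263.5 − 503.5| = 240 Myr.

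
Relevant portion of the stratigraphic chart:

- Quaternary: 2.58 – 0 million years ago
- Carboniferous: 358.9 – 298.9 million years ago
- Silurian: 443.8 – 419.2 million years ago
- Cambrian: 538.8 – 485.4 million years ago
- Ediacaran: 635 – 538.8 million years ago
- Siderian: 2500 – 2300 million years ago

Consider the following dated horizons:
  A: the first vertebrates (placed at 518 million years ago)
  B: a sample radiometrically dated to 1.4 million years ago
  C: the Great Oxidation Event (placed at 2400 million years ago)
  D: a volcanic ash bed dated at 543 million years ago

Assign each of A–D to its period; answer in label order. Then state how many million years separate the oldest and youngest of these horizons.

A: 518 Ma lies in 538.8–485.4 Ma, so Cambrian.
B: 1.4 Ma lies in 2.58–0 Ma, so Quaternary.
C: 2400 Ma lies in 2500–2300 Ma, so Siderian.
D: 543 Ma lies in 635–538.8 Ma, so Ediacaran.
Oldest = 2400 Ma, youngest = 1.4 Ma → span 2398.6 Myr.

A — Cambrian; B — Quaternary; C — Siderian; D — Ediacaran; span 2398.6 million years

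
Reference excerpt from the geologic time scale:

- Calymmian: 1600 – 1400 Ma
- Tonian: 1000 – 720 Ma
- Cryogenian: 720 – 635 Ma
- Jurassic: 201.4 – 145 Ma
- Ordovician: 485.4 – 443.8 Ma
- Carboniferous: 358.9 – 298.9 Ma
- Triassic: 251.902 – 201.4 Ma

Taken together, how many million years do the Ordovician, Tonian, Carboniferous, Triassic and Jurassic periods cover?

Duration is start − end for each: (485.4 − 443.8) + (1000 − 720) + (358.9 − 298.9) + (251.902 − 201.4) + (201.4 − 145).
That is 41.6 + 280 + 60 + 50.502 + 56.4, which totals 488.502 million years.

488.502 million years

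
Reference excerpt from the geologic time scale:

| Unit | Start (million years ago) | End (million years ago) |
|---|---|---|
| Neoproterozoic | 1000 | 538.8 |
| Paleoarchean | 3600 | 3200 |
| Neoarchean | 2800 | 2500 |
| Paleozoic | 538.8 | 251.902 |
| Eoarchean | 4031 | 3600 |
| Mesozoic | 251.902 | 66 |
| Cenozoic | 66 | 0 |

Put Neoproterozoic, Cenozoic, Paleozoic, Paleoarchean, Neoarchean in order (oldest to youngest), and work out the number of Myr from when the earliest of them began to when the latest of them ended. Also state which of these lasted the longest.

Paleoarchean → Neoarchean → Neoproterozoic → Paleozoic → Cenozoic; total span 3600 Myr; longest is Neoproterozoic

From the excerpt: Neoproterozoic 1000–538.8; Cenozoic 66–0; Paleozoic 538.8–251.902; Paleoarchean 3600–3200; Neoarchean 2800–2500 (Ma).
Larger Ma is earlier, so the oldest is Paleoarchean and the youngest is Cenozoic; oldest to youngest: Paleoarchean, Neoarchean, Neoproterozoic, Paleozoic, Cenozoic.
Oldest start 3600 minus youngest end 0 gives 3600 Myr overall.
Individual lengths (start − end): Paleozoic 286.898; Neoarchean 300; Paleoarchean 400; Neoproterozoic 461.2; Cenozoic 66. The largest is Neoproterozoic at 461.2 Myr.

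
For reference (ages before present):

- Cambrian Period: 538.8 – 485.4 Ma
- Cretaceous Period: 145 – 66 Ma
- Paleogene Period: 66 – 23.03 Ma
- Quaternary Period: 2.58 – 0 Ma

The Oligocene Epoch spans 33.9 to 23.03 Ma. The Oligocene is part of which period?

The Oligocene (33.9–23.03 Ma) lies entirely within 66–23.03 Ma, the Paleogene Period.

Paleogene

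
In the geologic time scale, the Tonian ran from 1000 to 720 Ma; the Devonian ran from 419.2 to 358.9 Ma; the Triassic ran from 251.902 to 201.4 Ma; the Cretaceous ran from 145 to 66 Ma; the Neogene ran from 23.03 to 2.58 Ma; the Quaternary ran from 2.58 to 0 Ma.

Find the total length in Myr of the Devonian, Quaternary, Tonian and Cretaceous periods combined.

421.88 million years

Duration is start − end for each: (419.2 − 358.9) + (2.58 − 0) + (1000 − 720) + (145 − 66).
That is 60.3 + 2.58 + 280 + 79, which totals 421.88 million years.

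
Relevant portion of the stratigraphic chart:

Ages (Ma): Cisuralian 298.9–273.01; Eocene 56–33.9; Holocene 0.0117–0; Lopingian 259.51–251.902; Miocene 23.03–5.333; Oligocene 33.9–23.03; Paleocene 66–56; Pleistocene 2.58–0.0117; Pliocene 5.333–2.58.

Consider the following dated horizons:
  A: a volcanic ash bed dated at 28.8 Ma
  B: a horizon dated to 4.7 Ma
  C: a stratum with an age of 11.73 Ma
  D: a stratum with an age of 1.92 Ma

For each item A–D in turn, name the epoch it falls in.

A — Oligocene; B — Pliocene; C — Miocene; D — Pleistocene

A: 28.8 Ma lies in 33.9–23.03 Ma, so Oligocene.
B: 4.7 Ma lies in 5.333–2.58 Ma, so Pliocene.
C: 11.73 Ma lies in 23.03–5.333 Ma, so Miocene.
D: 1.92 Ma lies in 2.58–0.0117 Ma, so Pleistocene.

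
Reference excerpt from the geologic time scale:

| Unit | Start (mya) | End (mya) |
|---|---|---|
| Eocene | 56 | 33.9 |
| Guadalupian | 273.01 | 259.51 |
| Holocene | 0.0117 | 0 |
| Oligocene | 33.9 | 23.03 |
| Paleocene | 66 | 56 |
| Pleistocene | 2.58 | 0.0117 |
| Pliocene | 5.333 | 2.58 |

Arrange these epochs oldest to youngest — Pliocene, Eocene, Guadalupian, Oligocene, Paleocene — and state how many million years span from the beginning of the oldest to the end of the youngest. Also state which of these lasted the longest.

Guadalupian, Paleocene, Eocene, Oligocene, Pliocene; total span 270.43 Myr; longest is Eocene

Start ages (Ma): Guadalupian 273.01, Paleocene 66, Eocene 56, Oligocene 33.9, Pliocene 5.333.
Ordered oldest to youngest: Guadalupian, Paleocene, Eocene, Oligocene, Pliocene.
Span = 273.01 − 2.58 = 270.43 Myr.
Durations: Eocene 22.1, Guadalupian 13.5, Paleocene 10, Oligocene 10.87, Pliocene 2.753 → longest is Eocene (22.1 Myr).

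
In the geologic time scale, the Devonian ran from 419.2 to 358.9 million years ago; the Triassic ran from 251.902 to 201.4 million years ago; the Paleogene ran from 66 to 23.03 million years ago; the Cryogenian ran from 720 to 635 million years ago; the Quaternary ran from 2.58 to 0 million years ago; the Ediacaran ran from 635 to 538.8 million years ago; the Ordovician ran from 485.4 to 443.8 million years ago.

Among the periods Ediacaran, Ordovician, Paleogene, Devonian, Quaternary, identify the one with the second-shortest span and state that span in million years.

Start − end for each: Ediacaran 635 − 538.8 = 96.2; Ordovician 485.4 − 443.8 = 41.6; Paleogene 66 − 23.03 = 42.97; Devonian 419.2 − 358.9 = 60.3; Quaternary 2.58 − 0 = 2.58.
Ranking these from shortest: Quaternary < Ordovician < Paleogene < Devonian < Ediacaran.
Position 2 in that ranking is Ordovician, which lasted 41.6 Myr.

Ordovician, 41.6 million years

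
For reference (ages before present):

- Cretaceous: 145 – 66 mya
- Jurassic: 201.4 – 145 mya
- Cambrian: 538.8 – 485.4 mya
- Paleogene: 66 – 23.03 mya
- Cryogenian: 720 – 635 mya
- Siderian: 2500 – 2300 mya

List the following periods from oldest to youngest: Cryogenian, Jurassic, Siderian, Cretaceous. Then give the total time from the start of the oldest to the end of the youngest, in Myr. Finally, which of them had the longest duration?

Siderian, Cryogenian, Jurassic, Cretaceous; total span 2434 Myr; longest is Siderian

Start ages (Ma): Siderian 2500, Cryogenian 720, Jurassic 201.4, Cretaceous 145.
Ordered oldest to youngest: Siderian, Cryogenian, Jurassic, Cretaceous.
Span = 2500 − 66 = 2434 Myr.
Durations: Cryogenian 85, Cretaceous 79, Jurassic 56.4, Siderian 200 → longest is Siderian (200 Myr).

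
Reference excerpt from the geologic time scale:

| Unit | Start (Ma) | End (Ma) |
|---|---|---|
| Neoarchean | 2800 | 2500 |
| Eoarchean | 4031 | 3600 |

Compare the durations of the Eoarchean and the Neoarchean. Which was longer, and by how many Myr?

Eoarchean: 4031 − 3600 = 431 Myr.
Neoarchean: 2800 − 2500 = 300 Myr.
Difference: 431 − 300 = 131 Myr, so the Eoarchean was longer.

Eoarchean, by 131 million years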